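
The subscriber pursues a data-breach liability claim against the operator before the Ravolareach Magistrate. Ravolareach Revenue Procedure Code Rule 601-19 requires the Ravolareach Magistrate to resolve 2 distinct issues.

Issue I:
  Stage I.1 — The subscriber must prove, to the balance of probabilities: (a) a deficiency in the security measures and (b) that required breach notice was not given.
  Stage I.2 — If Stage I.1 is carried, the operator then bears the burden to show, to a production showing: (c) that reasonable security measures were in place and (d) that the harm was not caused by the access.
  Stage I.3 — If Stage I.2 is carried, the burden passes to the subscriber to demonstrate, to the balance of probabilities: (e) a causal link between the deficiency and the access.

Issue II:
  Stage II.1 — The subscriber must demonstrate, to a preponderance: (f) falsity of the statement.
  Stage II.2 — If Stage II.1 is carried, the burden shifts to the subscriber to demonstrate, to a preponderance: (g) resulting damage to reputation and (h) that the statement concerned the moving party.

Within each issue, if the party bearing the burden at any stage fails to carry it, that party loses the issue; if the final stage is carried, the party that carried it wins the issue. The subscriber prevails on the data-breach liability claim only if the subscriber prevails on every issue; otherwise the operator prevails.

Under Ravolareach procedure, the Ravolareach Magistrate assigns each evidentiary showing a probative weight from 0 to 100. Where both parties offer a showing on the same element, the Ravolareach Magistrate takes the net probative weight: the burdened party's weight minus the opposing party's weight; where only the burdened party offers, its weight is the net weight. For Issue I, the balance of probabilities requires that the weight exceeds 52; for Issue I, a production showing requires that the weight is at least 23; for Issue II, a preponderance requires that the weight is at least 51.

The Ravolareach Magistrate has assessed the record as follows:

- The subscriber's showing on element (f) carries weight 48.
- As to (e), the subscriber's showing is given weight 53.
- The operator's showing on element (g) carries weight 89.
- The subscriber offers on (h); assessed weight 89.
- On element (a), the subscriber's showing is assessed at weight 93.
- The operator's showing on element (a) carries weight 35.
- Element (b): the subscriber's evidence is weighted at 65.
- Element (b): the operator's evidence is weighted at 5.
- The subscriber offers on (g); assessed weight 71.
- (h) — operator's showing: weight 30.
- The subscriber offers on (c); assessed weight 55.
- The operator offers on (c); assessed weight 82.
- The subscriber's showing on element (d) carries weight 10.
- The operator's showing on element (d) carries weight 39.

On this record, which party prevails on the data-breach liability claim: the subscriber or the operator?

— Issue I —
Stage I.1 — burden on subscriber; standard: the balance of probabilities (weight exceeds 52).
    (a): 93 − 35 = 58 > 52 [met]
    (b): 65 − 5 = 60 > 52 [met]
  Stage I.1 is satisfied; the onus moves to the operator.
Stage I.2 — burden on operator; standard: a production showing (weight is at least 23).
    (c): 82 − 55 = 27 ≥ 23 [met]
    (d): 39 − 10 = 29 ≥ 23 [met]
  The operator carries Stage I.2; the subscriber now bears the burden.
Stage I.3 — burden on subscriber; standard: the balance of probabilities (weight exceeds 52).
    (e): 53 > 52 [met]
  The subscriber carries the last stage.
All stages carried — the subscriber prevails on this issue.
— Issue II —
At Stage II.1 the subscriber must meet a preponderance (weight is at least 51): on (f) the weight is 48, which does not reach 51, so (f) does not meet the standard.
  Not every element is met, so the subscriber fails to carry Stage II.1.
The operator prevails on this issue.
Per-issue: Issue I → subscriber; Issue II → operator. The subscriber must prevail on every issue; overall, the operator prevails.

operator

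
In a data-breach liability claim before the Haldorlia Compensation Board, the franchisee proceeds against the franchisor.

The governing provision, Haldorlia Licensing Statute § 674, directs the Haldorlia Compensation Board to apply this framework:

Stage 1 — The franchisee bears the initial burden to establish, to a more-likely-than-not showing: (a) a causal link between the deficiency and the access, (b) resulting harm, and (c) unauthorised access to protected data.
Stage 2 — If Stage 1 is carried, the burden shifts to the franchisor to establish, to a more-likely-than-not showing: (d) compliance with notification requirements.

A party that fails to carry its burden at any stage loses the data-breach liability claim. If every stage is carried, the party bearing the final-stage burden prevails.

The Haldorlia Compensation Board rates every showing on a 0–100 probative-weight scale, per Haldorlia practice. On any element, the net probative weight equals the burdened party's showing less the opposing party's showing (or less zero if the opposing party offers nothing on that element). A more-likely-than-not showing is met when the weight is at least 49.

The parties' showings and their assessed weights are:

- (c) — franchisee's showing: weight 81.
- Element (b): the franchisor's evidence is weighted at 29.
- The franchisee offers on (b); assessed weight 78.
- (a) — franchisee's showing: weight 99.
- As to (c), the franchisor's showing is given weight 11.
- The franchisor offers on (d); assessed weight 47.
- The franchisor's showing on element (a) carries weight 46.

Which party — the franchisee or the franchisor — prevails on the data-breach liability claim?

franchisee

At Stage 1 the franchisee must meet a more-likely-than-not showing (weight is at least 49): on (a) the weight is 99 less the opposing 46 gives net 53, which does reach 49, so (a) meets the standard; on (b) the weight is 78 less the opposing 29 gives net 49, ≥ 49, so (b) meets the standard; on (c) the weight is 81 less the opposing 11 gives net 70, which does reach 49, so (c) meets the standard.
  The franchisee carries Stage 1; the franchisor now bears the burden.
At Stage 2 the franchisor must meet a more-likely-than-not showing (weight is at least 49): on (d) the weight is 47, < 49, so (d) does not meet the standard.
  The franchisor does not carry Stage 2.
The franchisee prevails.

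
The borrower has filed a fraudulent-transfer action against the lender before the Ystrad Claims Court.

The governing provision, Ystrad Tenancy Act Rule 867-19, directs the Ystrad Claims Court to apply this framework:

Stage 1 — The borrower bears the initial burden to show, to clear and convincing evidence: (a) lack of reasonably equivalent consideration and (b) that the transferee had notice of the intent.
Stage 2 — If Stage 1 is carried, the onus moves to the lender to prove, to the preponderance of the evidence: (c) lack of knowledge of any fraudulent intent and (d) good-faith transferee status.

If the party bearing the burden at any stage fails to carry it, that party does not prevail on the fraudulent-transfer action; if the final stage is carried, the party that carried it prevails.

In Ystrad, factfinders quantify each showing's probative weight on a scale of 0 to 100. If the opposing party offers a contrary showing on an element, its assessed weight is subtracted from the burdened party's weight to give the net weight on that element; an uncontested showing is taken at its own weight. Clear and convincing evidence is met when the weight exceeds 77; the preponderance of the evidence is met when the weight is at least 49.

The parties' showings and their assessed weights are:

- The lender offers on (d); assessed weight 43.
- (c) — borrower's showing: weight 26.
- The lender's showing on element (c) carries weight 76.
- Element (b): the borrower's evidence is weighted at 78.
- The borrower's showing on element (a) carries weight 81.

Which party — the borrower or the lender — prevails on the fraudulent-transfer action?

At Stage 1 the borrower must meet clear and convincing evidence (weight exceeds 77): on (a) the weight is 81, > 77, so (a) meets the standard; on (b) the weight is 78, which does exceed 77, so (b) meets the standard.
  The borrower carries Stage 1; the lender now bears the burden.
At Stage 2 the lender must meet the preponderance of the evidence (weight is at least 49): on (c) the weight is 76 less the opposing 26 gives net 50, which does reach 49, so (c) meets the standard; on (d) the weight is 43, which does not reach 49, so (d) does not meet the standard.
  Not every element is met, so the lender fails to carry Stage 2.
The analysis ends at Stage 2; the borrower prevails.

borrower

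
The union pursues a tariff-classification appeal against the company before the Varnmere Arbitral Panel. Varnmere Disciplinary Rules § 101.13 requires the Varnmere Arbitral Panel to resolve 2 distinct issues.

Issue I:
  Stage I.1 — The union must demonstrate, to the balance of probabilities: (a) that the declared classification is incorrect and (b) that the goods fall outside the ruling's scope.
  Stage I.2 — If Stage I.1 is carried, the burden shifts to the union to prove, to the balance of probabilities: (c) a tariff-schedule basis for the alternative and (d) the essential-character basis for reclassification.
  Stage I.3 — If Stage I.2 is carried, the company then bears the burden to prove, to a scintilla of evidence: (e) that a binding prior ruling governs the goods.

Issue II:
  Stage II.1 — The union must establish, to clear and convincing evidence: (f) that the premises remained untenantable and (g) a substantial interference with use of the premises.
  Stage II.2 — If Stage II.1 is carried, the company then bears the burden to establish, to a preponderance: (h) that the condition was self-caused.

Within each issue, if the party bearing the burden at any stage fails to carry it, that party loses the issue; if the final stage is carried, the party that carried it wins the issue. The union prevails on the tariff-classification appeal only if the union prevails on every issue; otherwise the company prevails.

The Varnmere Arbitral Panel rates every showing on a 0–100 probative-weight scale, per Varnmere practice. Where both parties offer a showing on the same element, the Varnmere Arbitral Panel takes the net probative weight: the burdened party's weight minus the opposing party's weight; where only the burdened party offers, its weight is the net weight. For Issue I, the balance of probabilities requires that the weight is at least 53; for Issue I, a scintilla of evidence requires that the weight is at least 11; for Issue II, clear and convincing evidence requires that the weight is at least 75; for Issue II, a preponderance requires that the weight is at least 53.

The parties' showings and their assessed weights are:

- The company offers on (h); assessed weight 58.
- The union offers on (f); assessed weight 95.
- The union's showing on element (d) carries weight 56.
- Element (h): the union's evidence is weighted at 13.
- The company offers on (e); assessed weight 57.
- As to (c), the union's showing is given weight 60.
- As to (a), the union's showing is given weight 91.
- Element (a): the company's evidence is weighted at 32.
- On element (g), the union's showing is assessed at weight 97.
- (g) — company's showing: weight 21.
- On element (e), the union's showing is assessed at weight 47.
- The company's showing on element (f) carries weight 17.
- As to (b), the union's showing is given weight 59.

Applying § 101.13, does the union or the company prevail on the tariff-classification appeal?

— Issue I —
Stage I.1 — burden on union; standard: the balance of probabilities (weight is at least 53).
    (a): 91 − 32 = 59 ≥ 53 [met]
    (b): 59 ≥ 53 [met]
  All elements met. The union retains the burden for Stage I.2.
Stage I.2 — burden on union; standard: the balance of probabilities (weight is at least 53).
    (c): 60 ≥ 53 [met]
    (d): 56 ≥ 53 [met]
  All elements met. The burden passes to the company.
Stage I.3 — burden on company; standard: a scintilla of evidence (weight is at least 11).
    (e): 57 − 47 = 10 < 11 [not met]
  The company does not carry Stage I.3.
The union prevails on this issue.
— Issue II —
At Stage II.1 the union must meet clear and convincing evidence (weight is at least 75): on (f) the weight is 95 less the opposing 17 gives net 78, ≥ 75, so (f) meets the standard; on (g) the weight is 97 less the opposing 21 gives net 76, ≥ 75, so (g) meets the standard.
  The union carries Stage II.1; the company now bears the burden.
At Stage II.2 the company must meet a preponderance (weight is at least 53): on (h) the weight is 58 less the opposing 13 gives net 45, < 53, so (h) does not meet the standard.
  The company does not carry Stage II.2.
So the union prevails on this issue.
Per-issue: Issue I → union; Issue II → union. The union must prevail on every issue; overall, the union prevails.

union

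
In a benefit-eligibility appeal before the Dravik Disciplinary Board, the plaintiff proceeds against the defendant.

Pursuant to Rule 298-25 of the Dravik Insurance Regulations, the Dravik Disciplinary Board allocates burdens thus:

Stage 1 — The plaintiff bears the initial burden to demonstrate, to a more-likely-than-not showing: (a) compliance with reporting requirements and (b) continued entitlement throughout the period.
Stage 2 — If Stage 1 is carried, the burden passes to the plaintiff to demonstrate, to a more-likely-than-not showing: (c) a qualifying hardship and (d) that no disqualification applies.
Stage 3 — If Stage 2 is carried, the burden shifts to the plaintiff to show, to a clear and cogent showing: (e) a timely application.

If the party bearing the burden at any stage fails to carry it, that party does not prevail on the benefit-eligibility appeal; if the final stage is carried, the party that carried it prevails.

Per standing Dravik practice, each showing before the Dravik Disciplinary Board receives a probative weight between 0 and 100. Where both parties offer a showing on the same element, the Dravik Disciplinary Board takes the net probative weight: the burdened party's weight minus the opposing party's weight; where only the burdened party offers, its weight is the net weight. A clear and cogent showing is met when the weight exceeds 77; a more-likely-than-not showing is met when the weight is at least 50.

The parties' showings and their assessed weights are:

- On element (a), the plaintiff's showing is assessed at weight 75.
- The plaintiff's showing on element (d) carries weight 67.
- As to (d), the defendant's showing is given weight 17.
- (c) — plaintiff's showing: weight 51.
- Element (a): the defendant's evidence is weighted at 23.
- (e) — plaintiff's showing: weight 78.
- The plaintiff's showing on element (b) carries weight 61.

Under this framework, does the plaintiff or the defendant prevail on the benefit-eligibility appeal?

plaintiff

Stage 1 — burden on plaintiff; standard: a more-likely-than-not showing (weight is at least 50).
    (a): 75 − 23 = 52 ≥ 50 [met]
    (b): 61 ≥ 50 [met]
  All elements met. The plaintiff retains the burden for Stage 2.
Stage 2 — burden on plaintiff; standard: a more-likely-than-not showing (weight is at least 50).
    (c): 51 ≥ 50 [met]
    (d): 67 − 17 = 50 ≥ 50 [met]
  All elements met. The plaintiff retains the burden for Stage 3.
Stage 3 — burden on plaintiff; standard: a clear and cogent showing (weight exceeds 77).
    (e): 78 > 77 [met]
  Stage 3 carried; the final stage is satisfied.
With every stage satisfied, the plaintiff prevails.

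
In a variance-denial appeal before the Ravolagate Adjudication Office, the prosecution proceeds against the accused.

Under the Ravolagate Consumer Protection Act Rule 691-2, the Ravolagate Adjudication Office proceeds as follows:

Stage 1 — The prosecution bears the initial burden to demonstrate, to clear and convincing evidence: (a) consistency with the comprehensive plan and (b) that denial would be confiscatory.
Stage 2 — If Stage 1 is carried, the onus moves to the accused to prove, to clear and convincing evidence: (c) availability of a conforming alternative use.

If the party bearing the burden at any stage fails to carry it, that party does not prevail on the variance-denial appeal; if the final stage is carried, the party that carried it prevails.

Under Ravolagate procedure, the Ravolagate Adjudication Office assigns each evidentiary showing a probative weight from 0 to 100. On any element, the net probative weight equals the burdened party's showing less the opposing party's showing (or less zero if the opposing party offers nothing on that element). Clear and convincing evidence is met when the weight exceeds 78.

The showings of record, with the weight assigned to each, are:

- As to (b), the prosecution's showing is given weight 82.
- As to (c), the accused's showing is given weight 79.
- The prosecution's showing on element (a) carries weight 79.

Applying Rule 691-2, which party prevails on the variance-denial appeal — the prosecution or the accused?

Stage 1 (prosecution, clear and convincing evidence, weight exceeds 78): (a) 79 > 78 — meets; (b) 82 > 78 — meets.
  The prosecution carries Stage 1; the accused now bears the burden.
Stage 2 (accused, clear and convincing evidence, weight exceeds 78): (c) 79 > 78 — meets.
  All elements met at the final stage.
All stages carried — the accused prevails.

accused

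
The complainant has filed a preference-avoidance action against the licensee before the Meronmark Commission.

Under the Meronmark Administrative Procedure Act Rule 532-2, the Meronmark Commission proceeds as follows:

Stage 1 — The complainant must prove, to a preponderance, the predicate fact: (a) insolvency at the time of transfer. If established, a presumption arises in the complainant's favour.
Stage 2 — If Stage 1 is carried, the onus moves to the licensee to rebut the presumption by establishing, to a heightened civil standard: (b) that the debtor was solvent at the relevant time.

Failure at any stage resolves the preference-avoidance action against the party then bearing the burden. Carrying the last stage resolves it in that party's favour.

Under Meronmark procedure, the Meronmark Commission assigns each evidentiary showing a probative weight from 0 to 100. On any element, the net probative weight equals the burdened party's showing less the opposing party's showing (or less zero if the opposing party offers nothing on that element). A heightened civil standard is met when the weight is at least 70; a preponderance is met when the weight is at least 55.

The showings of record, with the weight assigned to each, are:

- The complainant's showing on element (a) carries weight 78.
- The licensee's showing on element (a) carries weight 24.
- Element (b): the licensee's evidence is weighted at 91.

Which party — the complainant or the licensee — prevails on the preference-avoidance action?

Stage 1 (complainant, a preponderance, weight is at least 55): (a) net 78−24=54 < 55 — fails.
  The complainant does not carry Stage 1.
So the licensee prevails.

licensee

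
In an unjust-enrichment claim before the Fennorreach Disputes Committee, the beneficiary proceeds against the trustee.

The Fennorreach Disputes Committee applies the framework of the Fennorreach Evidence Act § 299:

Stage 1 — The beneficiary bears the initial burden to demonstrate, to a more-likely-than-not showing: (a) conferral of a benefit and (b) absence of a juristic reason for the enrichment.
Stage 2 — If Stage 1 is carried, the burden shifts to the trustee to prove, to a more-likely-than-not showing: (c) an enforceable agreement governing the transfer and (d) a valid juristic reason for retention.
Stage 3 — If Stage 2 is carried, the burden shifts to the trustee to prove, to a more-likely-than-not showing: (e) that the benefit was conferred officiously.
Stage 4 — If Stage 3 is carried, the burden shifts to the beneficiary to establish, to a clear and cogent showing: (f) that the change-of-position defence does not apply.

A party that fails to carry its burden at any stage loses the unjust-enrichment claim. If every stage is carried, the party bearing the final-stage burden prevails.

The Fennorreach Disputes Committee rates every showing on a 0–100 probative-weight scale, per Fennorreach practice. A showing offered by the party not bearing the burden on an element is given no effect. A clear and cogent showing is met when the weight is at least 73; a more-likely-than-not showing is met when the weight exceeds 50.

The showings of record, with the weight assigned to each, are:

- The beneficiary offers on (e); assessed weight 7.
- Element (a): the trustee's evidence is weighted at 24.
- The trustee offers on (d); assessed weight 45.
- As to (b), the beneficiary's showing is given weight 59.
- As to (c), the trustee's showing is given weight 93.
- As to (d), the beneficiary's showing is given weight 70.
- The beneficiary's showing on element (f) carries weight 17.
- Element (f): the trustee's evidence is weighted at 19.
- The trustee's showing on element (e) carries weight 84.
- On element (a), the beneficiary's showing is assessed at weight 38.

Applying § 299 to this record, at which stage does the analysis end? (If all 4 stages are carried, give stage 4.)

stage 1

Stage 1 (beneficiary, a more-likely-than-not showing, weight exceeds 50): (a) 38 (trustee's 24 disregarded) ≤ 50 — fails; (b) 59 > 50 — meets.
  Not every element is met, so the beneficiary fails to carry Stage 1.
The trustee prevails.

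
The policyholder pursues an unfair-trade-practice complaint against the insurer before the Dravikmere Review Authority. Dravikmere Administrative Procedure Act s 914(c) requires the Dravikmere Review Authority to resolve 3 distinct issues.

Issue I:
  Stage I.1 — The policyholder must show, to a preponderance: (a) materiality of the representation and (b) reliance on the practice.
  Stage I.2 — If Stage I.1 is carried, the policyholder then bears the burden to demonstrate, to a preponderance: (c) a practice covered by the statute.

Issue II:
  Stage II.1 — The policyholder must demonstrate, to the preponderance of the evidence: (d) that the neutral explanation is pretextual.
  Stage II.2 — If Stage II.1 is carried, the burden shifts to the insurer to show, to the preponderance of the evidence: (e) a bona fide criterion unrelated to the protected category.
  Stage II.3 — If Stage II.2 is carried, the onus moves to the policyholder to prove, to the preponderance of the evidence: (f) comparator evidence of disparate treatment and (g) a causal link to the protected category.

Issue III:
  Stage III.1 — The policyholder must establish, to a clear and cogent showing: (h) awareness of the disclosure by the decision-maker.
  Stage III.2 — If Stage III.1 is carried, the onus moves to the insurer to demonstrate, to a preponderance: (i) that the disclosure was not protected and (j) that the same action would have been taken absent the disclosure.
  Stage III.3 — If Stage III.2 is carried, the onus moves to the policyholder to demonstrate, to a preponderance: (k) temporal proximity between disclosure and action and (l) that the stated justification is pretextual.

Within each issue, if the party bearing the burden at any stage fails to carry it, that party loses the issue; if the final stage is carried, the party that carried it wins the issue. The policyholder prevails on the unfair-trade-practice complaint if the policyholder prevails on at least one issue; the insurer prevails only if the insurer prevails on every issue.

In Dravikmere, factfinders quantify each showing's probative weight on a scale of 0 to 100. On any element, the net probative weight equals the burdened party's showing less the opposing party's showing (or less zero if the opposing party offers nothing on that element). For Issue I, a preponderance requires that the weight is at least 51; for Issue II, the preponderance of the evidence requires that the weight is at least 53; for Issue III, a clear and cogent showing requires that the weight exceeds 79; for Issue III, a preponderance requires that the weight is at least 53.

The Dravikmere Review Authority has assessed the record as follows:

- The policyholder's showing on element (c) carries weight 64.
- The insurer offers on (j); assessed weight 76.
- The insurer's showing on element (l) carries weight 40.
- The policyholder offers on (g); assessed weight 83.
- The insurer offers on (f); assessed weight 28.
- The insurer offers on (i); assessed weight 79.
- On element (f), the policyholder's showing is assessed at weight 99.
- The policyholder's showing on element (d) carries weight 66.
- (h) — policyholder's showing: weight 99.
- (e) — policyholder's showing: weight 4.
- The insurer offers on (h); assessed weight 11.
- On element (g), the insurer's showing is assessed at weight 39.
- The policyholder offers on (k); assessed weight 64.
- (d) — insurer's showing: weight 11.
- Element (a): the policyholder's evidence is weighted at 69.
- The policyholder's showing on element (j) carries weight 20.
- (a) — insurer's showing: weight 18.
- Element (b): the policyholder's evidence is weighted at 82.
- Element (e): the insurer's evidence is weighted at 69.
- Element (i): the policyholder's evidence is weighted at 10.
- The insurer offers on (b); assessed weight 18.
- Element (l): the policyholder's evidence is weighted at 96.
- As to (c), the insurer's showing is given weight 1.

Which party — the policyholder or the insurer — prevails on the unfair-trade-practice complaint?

— Issue I —
At Stage I.1 the policyholder must meet a preponderance (weight is at least 51): on (a) the weight is 69 less the opposing 18 gives net 51, ≥ 51, so (a) meets the standard; on (b) the weight is 82 less the opposing 18 gives net 64, which does reach 51, so (b) meets the standard.
  All elements met. The policyholder retains the burden for Stage I.2.
At Stage I.2 the policyholder must meet a preponderance (weight is at least 51): on (c) the weight is 64 less the opposing 1 gives net 63, ≥ 51, so (c) meets the standard.
  All elements met at the final stage.
Every stage carried; the policyholder prevails on this issue.
— Issue II —
Stage II.1 (policyholder, the preponderance of the evidence, weight is at least 53): (d) net 66−11=55 ≥ 53 — meets.
  Stage II.1 is satisfied; the onus moves to the insurer.
Stage II.2 (insurer, the preponderance of the evidence, weight is at least 53): (e) net 69−4=65 ≥ 53 — meets.
  Stage II.2 carried; the burden shifts to the policyholder.
Stage II.3 (policyholder, the preponderance of the evidence, weight is at least 53): (f) net 99−28=71 ≥ 53 — meets; (g) net 83−39=44 < 53 — fails.
  Not every element is met, so the policyholder fails to carry Stage II.3.
The insurer prevails on this issue.
— Issue III —
Stage III.1 — burden on policyholder; standard: a clear and cogent showing (weight exceeds 79).
    (h): 99 − 11 = 88 > 79 [met]
  The policyholder carries Stage III.1; the insurer now bears the burden.
Stage III.2 — burden on insurer; standard: a preponderance (weight is at least 53).
    (i): 79 − 10 = 69 ≥ 53 [met]
    (j): 76 − 20 = 56 ≥ 53 [met]
  Stage III.2 carried; the burden shifts to the policyholder.
Stage III.3 — burden on policyholder; standard: a preponderance (weight is at least 53).
    (k): 64 ≥ 53 [met]
    (l): 96 − 40 = 56 ≥ 53 [met]
  All elements met at the final stage.
Every stage carried; the policyholder prevails on this issue.
Per-issue: Issue I → policyholder; Issue II → insurer; Issue III → policyholder. The policyholder must prevail on at least one issue; overall, the policyholder prevails.

policyholder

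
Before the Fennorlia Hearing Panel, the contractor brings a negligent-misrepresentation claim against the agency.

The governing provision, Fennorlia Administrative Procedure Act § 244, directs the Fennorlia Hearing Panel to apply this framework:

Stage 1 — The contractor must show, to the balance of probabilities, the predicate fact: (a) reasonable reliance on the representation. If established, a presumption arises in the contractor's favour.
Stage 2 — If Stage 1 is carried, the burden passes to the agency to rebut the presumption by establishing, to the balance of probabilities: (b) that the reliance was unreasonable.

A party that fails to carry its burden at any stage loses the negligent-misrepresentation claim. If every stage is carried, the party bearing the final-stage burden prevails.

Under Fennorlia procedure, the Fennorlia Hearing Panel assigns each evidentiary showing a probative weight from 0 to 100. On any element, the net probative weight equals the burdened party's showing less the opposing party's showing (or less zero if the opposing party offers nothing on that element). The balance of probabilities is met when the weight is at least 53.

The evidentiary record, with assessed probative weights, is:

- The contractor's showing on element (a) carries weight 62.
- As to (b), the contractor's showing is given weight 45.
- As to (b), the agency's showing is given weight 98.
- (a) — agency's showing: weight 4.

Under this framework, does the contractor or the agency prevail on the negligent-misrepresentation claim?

Stage 1 (contractor, the balance of probabilities, weight is at least 53): (a) net 62−4=58 ≥ 53 — meets.
  The contractor carries Stage 1; the agency now bears the burden.
Stage 2 (agency, the balance of probabilities, weight is at least 53): (b) net 98−45=53 ≥ 53 — meets.
  Stage 2 carried; the final stage is satisfied.
All stages carried — the agency prevails.

agency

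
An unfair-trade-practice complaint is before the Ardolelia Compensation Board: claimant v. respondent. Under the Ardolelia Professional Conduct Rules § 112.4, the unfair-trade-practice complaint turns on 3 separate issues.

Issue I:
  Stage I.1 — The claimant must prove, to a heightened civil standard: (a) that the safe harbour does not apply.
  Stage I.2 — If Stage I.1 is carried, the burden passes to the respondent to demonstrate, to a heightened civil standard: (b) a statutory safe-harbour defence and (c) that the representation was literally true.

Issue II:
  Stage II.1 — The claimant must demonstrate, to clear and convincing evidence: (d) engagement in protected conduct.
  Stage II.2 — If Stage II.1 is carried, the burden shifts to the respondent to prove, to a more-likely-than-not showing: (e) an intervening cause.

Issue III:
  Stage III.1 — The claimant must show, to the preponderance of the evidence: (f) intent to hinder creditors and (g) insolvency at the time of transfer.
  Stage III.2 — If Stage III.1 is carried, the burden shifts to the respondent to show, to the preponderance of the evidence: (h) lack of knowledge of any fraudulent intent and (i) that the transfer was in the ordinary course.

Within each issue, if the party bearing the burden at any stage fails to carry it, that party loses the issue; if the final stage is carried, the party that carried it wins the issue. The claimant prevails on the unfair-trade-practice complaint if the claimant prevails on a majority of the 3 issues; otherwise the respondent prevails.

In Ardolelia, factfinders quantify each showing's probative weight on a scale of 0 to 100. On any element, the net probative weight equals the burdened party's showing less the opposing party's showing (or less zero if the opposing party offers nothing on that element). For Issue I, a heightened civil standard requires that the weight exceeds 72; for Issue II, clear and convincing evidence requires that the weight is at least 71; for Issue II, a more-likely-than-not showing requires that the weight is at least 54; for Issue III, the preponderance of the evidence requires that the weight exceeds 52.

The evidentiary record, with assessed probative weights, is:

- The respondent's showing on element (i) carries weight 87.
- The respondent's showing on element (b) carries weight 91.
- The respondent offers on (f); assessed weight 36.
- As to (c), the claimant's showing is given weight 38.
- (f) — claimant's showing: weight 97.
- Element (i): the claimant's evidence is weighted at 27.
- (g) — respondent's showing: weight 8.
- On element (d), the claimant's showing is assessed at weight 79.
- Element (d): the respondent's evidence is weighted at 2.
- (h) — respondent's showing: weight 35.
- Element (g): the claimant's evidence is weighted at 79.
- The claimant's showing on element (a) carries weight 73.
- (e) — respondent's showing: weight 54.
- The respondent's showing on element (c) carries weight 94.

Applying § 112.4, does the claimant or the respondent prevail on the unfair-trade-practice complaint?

— Issue I —
Stage I.1 — burden on claimant; standard: a heightened civil standard (weight exceeds 72).
    (a): 73 > 72 [met]
  All elements met. The burden passes to the respondent.
Stage I.2 — burden on respondent; standard: a heightened civil standard (weight exceeds 72).
    (b): 91 > 72 [met]
    (c): 94 − 38 = 56 ≤ 72 [not met]
  Not every element is met, so the respondent fails to carry Stage I.2.
The claimant prevails on this issue.
— Issue II —
Stage II.1 (claimant, clear and convincing evidence, weight is at least 71): (d) net 79−2=77 ≥ 71 — meets.
  Stage II.1 is satisfied; the onus moves to the respondent.
Stage II.2 (respondent, a more-likely-than-not showing, weight is at least 54): (e) 54 ≥ 54 — meets.
  The respondent carries the last stage.
Every stage carried; the respondent prevails on this issue.
— Issue III —
Stage III.1 — burden on claimant; standard: the preponderance of the evidence (weight exceeds 52).
    (f): 97 − 36 = 61 > 52 [met]
    (g): 79 − 8 = 71 > 52 [met]
  Stage III.1 carried; the burden shifts to the respondent.
Stage III.2 — burden on respondent; standard: the preponderance of the evidence (weight exceeds 52).
    (h): 35 ≤ 52 [not met]
    (i): 87 − 27 = 60 > 52 [met]
  The respondent does not carry Stage III.2.
So the claimant prevails on this issue.
Per-issue: Issue I → claimant; Issue II → respondent; Issue III → claimant. The claimant must prevail on a majority of issues; overall, the claimant prevails.

claimant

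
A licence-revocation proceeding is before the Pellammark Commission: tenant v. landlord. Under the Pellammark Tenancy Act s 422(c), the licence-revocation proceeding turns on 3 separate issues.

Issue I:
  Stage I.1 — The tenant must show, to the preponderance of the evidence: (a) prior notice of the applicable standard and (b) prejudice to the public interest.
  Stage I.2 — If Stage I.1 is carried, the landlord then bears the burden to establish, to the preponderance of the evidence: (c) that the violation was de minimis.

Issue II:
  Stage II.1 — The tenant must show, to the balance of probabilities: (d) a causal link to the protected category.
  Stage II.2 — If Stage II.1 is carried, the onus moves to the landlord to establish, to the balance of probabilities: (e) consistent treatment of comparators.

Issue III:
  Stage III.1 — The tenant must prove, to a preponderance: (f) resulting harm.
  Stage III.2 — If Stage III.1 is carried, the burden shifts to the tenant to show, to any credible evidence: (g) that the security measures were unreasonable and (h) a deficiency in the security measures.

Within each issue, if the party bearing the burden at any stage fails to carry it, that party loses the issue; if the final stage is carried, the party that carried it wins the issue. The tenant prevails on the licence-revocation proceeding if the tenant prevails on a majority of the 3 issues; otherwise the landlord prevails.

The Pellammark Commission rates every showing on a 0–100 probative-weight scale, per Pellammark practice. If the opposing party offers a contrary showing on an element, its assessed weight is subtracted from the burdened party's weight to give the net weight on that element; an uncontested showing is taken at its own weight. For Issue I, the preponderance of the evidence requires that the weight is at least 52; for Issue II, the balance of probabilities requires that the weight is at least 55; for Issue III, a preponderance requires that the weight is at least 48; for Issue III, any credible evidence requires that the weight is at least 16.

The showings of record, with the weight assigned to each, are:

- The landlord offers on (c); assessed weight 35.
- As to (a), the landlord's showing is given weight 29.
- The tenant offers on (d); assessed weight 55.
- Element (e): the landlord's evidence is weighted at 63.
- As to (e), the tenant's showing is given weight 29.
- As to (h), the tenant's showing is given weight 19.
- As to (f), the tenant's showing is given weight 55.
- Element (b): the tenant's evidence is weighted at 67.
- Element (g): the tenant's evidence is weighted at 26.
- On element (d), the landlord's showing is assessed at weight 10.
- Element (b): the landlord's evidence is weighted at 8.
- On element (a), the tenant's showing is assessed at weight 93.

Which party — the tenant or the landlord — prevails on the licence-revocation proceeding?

tenant

— Issue I —
Stage I.1 (tenant, the preponderance of the evidence, weight is at least 52): (a) net 93−29=64 ≥ 52 — meets; (b) net 67−8=59 ≥ 52 — meets.
  The tenant carries Stage I.1; the landlord now bears the burden.
Stage I.2 (landlord, the preponderance of the evidence, weight is at least 52): (c) 35 < 52 — fails.
  The landlord does not carry Stage I.2.
So the tenant prevails on this issue.
— Issue II —
Stage II.1 (tenant, the balance of probabilities, weight is at least 55): (d) net 55−10=45 < 55 — fails.
  The tenant does not carry Stage II.1.
The landlord prevails on this issue.
— Issue III —
Stage III.1 — burden on tenant; standard: a preponderance (weight is at least 48).
    (f): 55 ≥ 48 [met]
  Stage III.1 is satisfied; the tenant continues to bear the burden.
Stage III.2 — burden on tenant; standard: any credible evidence (weight is at least 16).
    (g): 26 ≥ 16 [met]
    (h): 19 ≥ 16 [met]
  Stage III.2 carried; the final stage is satisfied.
With every stage satisfied, the tenant prevails on this issue.
Per-issue: Issue I → tenant; Issue II → landlord; Issue III → tenant. The tenant must prevail on a majority of issues; overall, the tenant prevails.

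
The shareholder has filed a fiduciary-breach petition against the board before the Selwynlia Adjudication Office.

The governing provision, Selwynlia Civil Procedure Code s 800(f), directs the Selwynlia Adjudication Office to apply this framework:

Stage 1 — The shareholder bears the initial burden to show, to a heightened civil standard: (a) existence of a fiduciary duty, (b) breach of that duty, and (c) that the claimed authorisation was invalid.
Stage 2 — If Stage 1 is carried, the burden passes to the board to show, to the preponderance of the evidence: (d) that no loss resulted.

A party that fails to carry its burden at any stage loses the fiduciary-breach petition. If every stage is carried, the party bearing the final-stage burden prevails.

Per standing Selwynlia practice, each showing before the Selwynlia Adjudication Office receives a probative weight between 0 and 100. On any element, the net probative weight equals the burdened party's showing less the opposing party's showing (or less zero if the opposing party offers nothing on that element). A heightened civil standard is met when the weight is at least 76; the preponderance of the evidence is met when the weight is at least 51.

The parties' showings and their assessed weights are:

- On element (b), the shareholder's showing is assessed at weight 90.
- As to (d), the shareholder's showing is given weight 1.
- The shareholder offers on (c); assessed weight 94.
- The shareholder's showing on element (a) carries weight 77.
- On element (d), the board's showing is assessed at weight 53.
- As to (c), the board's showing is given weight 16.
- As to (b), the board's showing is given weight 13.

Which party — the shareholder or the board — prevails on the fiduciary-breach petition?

board

Stage 1 — burden on shareholder; standard: a heightened civil standard (weight is at least 76).
    (a): 77 ≥ 76 [met]
    (b): 90 − 13 = 77 ≥ 76 [met]
    (c): 94 − 16 = 78 ≥ 76 [met]
  The shareholder carries Stage 1; the board now bears the burden.
Stage 2 — burden on board; standard: the preponderance of the evidence (weight is at least 51).
    (d): 53 − 1 = 52 ≥ 51 [met]
  The board carries the last stage.
Every stage carried; the board prevails.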